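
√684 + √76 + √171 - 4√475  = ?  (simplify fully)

-9*√19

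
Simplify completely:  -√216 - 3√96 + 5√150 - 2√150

-3*√6

√216 = 6*√6; 3√96 = 12*√6; 5√150 = 25*√6; 2√150 = 10*√6
Combine: (-6 - 12 + 25 - 10)·√6 = -3*√6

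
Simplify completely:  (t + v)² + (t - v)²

Write as f(t,v) + f(t,-v) and expand.

2*t² + 2*v²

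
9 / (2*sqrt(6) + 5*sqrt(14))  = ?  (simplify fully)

Multiply numerator and denominator by -5*sqrt(14) + 2*sqrt(6).
Denominator becomes -326; numerator becomes -45*sqrt(14) + 18*sqrt(6).

(-18*sqrt(6) + 45*sqrt(14))/326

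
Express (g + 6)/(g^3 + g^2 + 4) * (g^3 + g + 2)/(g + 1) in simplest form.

(g + 6)/(g + 2)

Factor: g^3 + g^2 + 4 = (g^2 - g + 2)*(g + 2);  g^3 + g + 2 = (g + 1)*(g^2 - g + 2)
Cancel the common factors (g^2 - g + 2), (g + 1).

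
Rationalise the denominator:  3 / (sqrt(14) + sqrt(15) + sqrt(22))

(-12*sqrt(1155) + 21*sqrt(22) + 63*sqrt(15) + 69*sqrt(14))/791

Group as (sqrt(14) + sqrt(15)) + sqrt(22); multiply by (sqrt(14) + sqrt(15)) - sqrt(22), then rationalise the remaining surd.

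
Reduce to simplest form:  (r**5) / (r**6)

1/r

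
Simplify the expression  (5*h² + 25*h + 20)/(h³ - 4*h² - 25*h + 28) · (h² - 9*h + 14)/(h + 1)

(5*h - 10)/(h - 1)

Factor: 5*h² + 25*h + 20 = 5·(h + 1)·(h + 4);  h³ - 4*h² - 25*h + 28 = (h - 1)·(h + 4)·(h - 7);  h² - 9*h + 14 = (h - 2)·(h - 7)
Cancel the common factors (h - 7), (h + 1), (h + 4).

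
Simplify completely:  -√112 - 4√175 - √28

-26*√7

√112 = 4*√7; 4√175 = 20*√7; √28 = 2*√7
Combine: (-4 - 20 - 2)·√7 = -26*√7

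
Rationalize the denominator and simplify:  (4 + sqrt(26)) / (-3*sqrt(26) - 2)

Multiply numerator and denominator by -2 + 3*sqrt(26).
Denominator becomes -230; numerator becomes 10*sqrt(26) + 70.

(-7 - sqrt(26))/23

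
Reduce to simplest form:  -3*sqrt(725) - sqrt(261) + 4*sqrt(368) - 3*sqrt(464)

-30*sqrt(29) + 16*sqrt(23)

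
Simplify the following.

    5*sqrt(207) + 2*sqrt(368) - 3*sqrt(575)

8*sqrt(23)

5*sqrt(207) = 15*sqrt(23); 2*sqrt(368) = 8*sqrt(23); 3*sqrt(575) = 15*sqrt(23)
Combine: (15 + 8 - 15)·sqrt(23) = 8*sqrt(23)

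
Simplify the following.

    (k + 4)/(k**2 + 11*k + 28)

1/(k + 7)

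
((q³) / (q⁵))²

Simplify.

q^(-4)

Inside the bracket: (q^-2)
Raise to the power 2: (q^-4)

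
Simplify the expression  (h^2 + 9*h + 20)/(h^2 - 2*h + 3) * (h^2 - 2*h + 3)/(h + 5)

h + 4

Factor: h^2 + 9*h + 20 = (h + 4)*(h + 5)
Cancel the common factors (h^2 - 2*h + 3), (h + 5).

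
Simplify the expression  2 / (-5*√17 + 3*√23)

(-5*√17 - 3*√23)/109

Multiply numerator and denominator by 3*√23 + 5*√17.
Denominator becomes -218; numerator becomes 6*√23 + 10*√17.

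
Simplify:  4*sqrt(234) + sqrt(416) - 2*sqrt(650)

4*sqrt(234) = 12*sqrt(26); sqrt(416) = 4*sqrt(26); 2*sqrt(650) = 10*sqrt(26)
Combine: (12 + 4 - 10)·sqrt(26) = 6*sqrt(26)

6*sqrt(26)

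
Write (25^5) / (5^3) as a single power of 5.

5^7

25^5 = 5^10; 5^3 = 5^3
Combine exponents: 5^7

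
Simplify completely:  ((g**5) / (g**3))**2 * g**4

Inside the bracket: g**2
Raise to the power 2: g**4
Multiply by g**4: add exponents.

g**8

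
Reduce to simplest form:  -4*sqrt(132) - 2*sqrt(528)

4*sqrt(132) = 8*sqrt(33); 2*sqrt(528) = 8*sqrt(33)
Combine: (-8 - 8)·sqrt(33) = -16*sqrt(33)

-16*sqrt(33)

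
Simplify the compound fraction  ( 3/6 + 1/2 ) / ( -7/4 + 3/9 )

-12/17

Numerator: 3/6 + 1/2 = 1
Denominator: -7/4 + 3/9 = -17/12
Divide: (1) · (-12/17) = -12/17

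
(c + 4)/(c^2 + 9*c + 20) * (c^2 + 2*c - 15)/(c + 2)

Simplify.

(c - 3)/(c + 2)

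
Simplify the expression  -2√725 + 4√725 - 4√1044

-14*√29

2√725 = 10*√29; 4√725 = 20*√29; 4√1044 = 24*√29
Combine: (-10 + 20 - 24)·√29 = -14*√29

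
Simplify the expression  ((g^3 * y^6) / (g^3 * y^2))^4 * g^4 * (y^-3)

g^4*y^13

Inside the bracket: y^4
Raise to the power 4: y^16
Multiply by g^4 * (y^-3): add exponents.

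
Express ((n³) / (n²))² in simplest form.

n²

Inside the bracket: n¹
Raise to the power 2: n²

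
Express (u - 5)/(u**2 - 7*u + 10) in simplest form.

1/(u - 2)

Factor: u**2 - 7*u + 10 = (u - 5)*(u - 2)
Cancel the common factor (u - 5).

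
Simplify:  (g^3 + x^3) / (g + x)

g^2 - g*x + x^2

x^3 + g^3 = (g + x)(g^2 - g*x + x^2).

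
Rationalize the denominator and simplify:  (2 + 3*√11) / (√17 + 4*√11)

(-3*√187 - 2*√17 + 8*√11 + 132)/159

Multiply numerator and denominator by -√17 + 4*√11.
Denominator becomes 159; numerator becomes -3*√187 - 2*√17 + 8*√11 + 132.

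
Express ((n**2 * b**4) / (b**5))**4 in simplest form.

n**8/b**4

Inside the bracket: n**2 * (b**-1)
Raise to the power 4: n**8 * (b**-4)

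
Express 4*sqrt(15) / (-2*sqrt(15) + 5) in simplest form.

Multiply numerator and denominator by 5 + 2*sqrt(15).
Denominator becomes -35; numerator becomes 20*sqrt(15) + 120.

(-24 - 4*sqrt(15))/7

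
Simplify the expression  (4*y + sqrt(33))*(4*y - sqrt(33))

16*y**2 - 33

Difference of squares with P = 4*y, Q = sqrt(33).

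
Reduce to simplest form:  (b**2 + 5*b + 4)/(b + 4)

b + 1

Factor: b**2 + 5*b + 4 = (b + 1)*(b + 4)
Cancel the common factor (b + 4).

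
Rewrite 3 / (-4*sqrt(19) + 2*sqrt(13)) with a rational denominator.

Multiply numerator and denominator by 2*sqrt(13) + 4*sqrt(19).
Denominator becomes -252; numerator becomes 6*sqrt(13) + 12*sqrt(19).

(-2*sqrt(19) - sqrt(13))/42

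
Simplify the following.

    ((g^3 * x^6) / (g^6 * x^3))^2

x^6/g^6

Inside the bracket: (g^-3) * x^3
Raise to the power 2: (g^-6) * x^6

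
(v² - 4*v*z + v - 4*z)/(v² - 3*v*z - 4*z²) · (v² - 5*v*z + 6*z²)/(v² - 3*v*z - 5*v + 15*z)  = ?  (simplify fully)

Factor: v² - 4*v*z + v - 4*z = (v - 4*z)·(v + 1);  v² - 3*v*z - 4*z² = (v - 4*z)·(v + z);  v² - 5*v*z + 6*z² = (v - 3*z)·(v - 2*z);  v² - 3*v*z - 5*v + 15*z = (v - 3*z)·(v - 5)
Cancel the common factors (v - 4*z), (v - 3*z).

(v² - 2*v*z + v - 2*z)/(v² + v*z - 5*v - 5*z)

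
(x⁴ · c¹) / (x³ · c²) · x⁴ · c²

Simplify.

Quotient: x¹ · (c^-1)
Multiply by x⁴ · c²: add exponents.

c*x⁵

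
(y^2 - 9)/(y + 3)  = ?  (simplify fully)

y - 3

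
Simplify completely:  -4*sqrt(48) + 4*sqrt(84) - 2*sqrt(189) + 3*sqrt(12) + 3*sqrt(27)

-sqrt(3) + 2*sqrt(21)

4*sqrt(48) = 16*sqrt(3); 4*sqrt(84) = 8*sqrt(21); 2*sqrt(189) = 6*sqrt(21); 3*sqrt(12) = 6*sqrt(3); 3*sqrt(27) = 9*sqrt(3)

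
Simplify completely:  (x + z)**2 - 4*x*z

Expand the square and combine the 4*x*z term.

(x - z)**2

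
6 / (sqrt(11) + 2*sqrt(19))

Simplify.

Multiply numerator and denominator by -sqrt(11) + 2*sqrt(19).
Denominator becomes 65; numerator becomes -6*sqrt(11) + 12*sqrt(19).

(-6*sqrt(11) + 12*sqrt(19))/65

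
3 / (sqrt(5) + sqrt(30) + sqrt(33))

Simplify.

Group as (sqrt(5) + sqrt(30)) + sqrt(33); multiply by (sqrt(5) + sqrt(30)) - sqrt(33), then rationalise the remaining surd.

(-45*sqrt(22) + 3*sqrt(33) + 12*sqrt(30) + 87*sqrt(5))/298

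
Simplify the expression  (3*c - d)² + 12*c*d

Expanding gives 9*c² + 6*c*d + d², a perfect square.

(3*c + d)²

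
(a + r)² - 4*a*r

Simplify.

Expand the square and combine the 4*a*r term.

(a - r)²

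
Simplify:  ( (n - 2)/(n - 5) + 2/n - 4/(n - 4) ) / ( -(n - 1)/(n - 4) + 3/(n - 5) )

Numerator: (n - 2)/(n - 5) + 2/n - 4/(n - 4) = (n³ - 8*n² + 10*n + 40)/(n³ - 9*n² + 20*n)
Denominator: -(n - 1)/(n - 4) + 3/(n - 5) = (-n² + 9*n - 17)/(n² - 9*n + 20)
Divide: ((n³ - 8*n² + 10*n + 40)/(n³ - 9*n² + 20*n)) · ((n² - 9*n + 20)/(-n² + 9*n - 17)) = (-n³ + 8*n² - 10*n - 40)/(n³ - 9*n² + 17*n)

(-n³ + 8*n² - 10*n - 40)/(n³ - 9*n² + 17*n)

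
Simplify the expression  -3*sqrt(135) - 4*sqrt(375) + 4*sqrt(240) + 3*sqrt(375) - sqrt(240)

-2*sqrt(15)

3*sqrt(135) = 9*sqrt(15); 4*sqrt(375) = 20*sqrt(15); 4*sqrt(240) = 16*sqrt(15); 3*sqrt(375) = 15*sqrt(15); sqrt(240) = 4*sqrt(15)
Combine: (-9 - 20 + 16 + 15 - 4)·sqrt(15) = -2*sqrt(15)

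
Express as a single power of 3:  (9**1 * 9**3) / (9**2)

3**4

9**1 = 3**2; 9**3 = 3**6; 9**2 = 3**4
Combine exponents: 3**4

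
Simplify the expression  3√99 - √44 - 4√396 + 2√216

3√99 = 9*√11; √44 = 2*√11; 4√396 = 24*√11; 2√216 = 12*√6

-17*√11 + 12*√6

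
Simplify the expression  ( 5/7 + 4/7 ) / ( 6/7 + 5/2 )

18/47

Numerator: 5/7 + 4/7 = 9/7
Denominator: 6/7 + 5/2 = 47/14
Divide: (9/7) · (14/47) = 18/47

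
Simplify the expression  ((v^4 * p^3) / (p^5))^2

Inside the bracket: v^4 * (p^-2)
Raise to the power 2: v^8 * (p^-4)

v^8/p^4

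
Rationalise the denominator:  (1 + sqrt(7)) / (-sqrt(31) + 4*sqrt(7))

(sqrt(31) + 4*sqrt(7) + sqrt(217) + 28)/81

Multiply numerator and denominator by sqrt(31) + 4*sqrt(7).
Denominator becomes 81; numerator becomes sqrt(31) + 4*sqrt(7) + sqrt(217) + 28.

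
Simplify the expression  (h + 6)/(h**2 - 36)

1/(h - 6)

Factor: h**2 - 36 = (h + 6)*(h - 6)
Cancel the common factor (h + 6).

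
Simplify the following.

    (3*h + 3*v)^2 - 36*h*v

Expanding gives 9*h^2 - 18*h*v + 9*v^2, a perfect square.

9*(h - v)^2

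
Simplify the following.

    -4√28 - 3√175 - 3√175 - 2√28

-42*√7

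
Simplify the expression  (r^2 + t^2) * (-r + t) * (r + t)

Telescope via difference of squares: (t+r)(t-r) = -r^2 + t^2, then repeat with the next factor.

-r^4 + t^4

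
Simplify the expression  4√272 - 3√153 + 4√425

4√272 = 16*√17; 3√153 = 9*√17; 4√425 = 20*√17
Combine: (16 - 9 + 20)·√17 = 27*√17

27*√17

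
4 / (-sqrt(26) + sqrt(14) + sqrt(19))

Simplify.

Group as (sqrt(14) + sqrt(19)) - sqrt(26); multiply by (sqrt(14) + sqrt(19)) + sqrt(26), then rationalise the remaining surd.

(-28*sqrt(26) + 84*sqrt(19) + 124*sqrt(14) + 16*sqrt(1729))/1015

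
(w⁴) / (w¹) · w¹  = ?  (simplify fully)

Quotient: w³
Multiply by w¹: add exponents.

w⁴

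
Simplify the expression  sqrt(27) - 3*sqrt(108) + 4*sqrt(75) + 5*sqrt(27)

sqrt(27) = 3*sqrt(3); 3*sqrt(108) = 18*sqrt(3); 4*sqrt(75) = 20*sqrt(3); 5*sqrt(27) = 15*sqrt(3)
Combine: (3 - 18 + 20 + 15)·sqrt(3) = 20*sqrt(3)

20*sqrt(3)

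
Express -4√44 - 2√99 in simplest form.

-14*√11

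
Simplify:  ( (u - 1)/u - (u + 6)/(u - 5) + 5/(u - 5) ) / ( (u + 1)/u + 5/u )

(-7*u + 5)/(u^2 + u - 30)

Numerator: (u - 1)/u - (u + 6)/(u - 5) + 5/(u - 5) = (-7*u + 5)/(u^2 - 5*u)
Denominator: (u + 1)/u + 5/u = (u + 6)/u
Divide: ((-7*u + 5)/(u^2 - 5*u)) · (u/(u + 6)) = (-7*u + 5)/(u^2 + u - 30)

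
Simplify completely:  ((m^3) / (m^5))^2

m^(-4)

Inside the bracket: (m^-2)
Raise to the power 2: (m^-4)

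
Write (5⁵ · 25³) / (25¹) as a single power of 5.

5⁵ = 5^5; 25³ = 5^6; 25¹ = 5^2
Combine exponents: 5^9

5^9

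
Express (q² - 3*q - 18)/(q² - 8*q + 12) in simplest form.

Factor: q² - 3*q - 18 = (q + 3)·(q - 6);  q² - 8*q + 12 = (q - 6)·(q - 2)
Cancel the common factor (q - 6).

(q + 3)/(q - 2)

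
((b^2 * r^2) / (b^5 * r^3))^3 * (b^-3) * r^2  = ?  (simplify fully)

1/(b^12*r)

Inside the bracket: (b^-3) * (r^-1)
Raise to the power 3: (b^-9) * (r^-3)
Multiply by (b^-3) * r^2: add exponents.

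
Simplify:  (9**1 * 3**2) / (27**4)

3**(-8)

9**1 = 3**2; 3**2 = 3**2; 27**4 = 3**12
Combine exponents: 3**(-8)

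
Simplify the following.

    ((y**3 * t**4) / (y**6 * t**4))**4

Inside the bracket: (y**-3)
Raise to the power 4: (y**-12)

y**(-12)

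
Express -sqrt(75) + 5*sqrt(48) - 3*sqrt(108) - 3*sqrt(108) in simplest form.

-21*sqrt(3)

sqrt(75) = 5*sqrt(3); 5*sqrt(48) = 20*sqrt(3); 3*sqrt(108) = 18*sqrt(3); 3*sqrt(108) = 18*sqrt(3)
Combine: (-5 + 20 - 18 - 18)·sqrt(3) = -21*sqrt(3)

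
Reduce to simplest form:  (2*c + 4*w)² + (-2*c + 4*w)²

Only the even-power cross terms survive.

8*c² + 32*w²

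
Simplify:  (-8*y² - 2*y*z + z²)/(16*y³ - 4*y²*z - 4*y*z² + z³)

Factor: -8*y² - 2*y*z + z² = (-4*y + z)·(2*y + z);  16*y³ - 4*y²*z - 4*y*z² + z³ = (2*y + z)·(-4*y + z)·(-2*y + z)
Cancel the common factors (-4*y + z), (2*y + z).

-1/(2*y - z)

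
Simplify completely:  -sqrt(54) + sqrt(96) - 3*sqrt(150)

-14*sqrt(6)

sqrt(54) = 3*sqrt(6); sqrt(96) = 4*sqrt(6); 3*sqrt(150) = 15*sqrt(6)
Combine: (-3 + 4 - 15)·sqrt(6) = -14*sqrt(6)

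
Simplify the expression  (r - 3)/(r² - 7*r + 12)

Factor: r² - 7*r + 12 = (r - 4)·(r - 3)
Cancel the common factor (r - 3).

1/(r - 4)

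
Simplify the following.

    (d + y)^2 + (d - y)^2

2*d^2 + 2*y^2

Write as f(d,y) + f(d,-y) and expand.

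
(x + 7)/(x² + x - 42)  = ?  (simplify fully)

1/(x - 6)

Factor: x² + x - 42 = (x - 6)·(x + 7)
Cancel the common factor (x + 7).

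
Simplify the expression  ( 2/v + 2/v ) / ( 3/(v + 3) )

Numerator: 2/v + 2/v = 4/v
Denominator: 3/(v + 3) = 3/(v + 3)
Divide: (4/v) · (v/3 + 1) = (4*v + 12)/(3*v)

(4*v + 12)/(3*v)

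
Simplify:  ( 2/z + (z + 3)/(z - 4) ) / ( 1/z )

(z**2 + 5*z - 8)/(z - 4)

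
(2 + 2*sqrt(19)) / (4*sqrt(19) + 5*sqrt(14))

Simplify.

(-76 - 4*sqrt(19) + 5*sqrt(14) + 5*sqrt(266))/23

Multiply numerator and denominator by -5*sqrt(14) + 4*sqrt(19).
Denominator becomes -46; numerator becomes -10*sqrt(266) - 10*sqrt(14) + 8*sqrt(19) + 152.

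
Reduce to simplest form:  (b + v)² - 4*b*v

(b - v)²

Expanding gives b² - 2*b*v + v², a perfect square.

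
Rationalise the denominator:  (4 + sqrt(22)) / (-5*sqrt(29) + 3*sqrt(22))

(-5*sqrt(638) - 20*sqrt(29) - 66 - 12*sqrt(22))/527

Multiply numerator and denominator by 3*sqrt(22) + 5*sqrt(29).
Denominator becomes -527; numerator becomes 12*sqrt(22) + 66 + 20*sqrt(29) + 5*sqrt(638).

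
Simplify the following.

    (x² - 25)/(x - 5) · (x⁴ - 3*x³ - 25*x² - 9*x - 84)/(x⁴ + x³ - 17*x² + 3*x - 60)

(x² - 3*x - 28)/(x - 4)

Factor: x² - 25 = (x + 5)·(x - 5);  x⁴ - 3*x³ - 25*x² - 9*x - 84 = (x - 7)·(x² + 3)·(x + 4);  x⁴ + x³ - 17*x² + 3*x - 60 = (x - 4)·(x + 5)·(x² + 3)
Cancel the common factors (x² + 3), (x - 5), (x + 5).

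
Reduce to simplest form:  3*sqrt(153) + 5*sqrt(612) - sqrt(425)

3*sqrt(153) = 9*sqrt(17); 5*sqrt(612) = 30*sqrt(17); sqrt(425) = 5*sqrt(17)
Combine: (9 + 30 - 5)·sqrt(17) = 34*sqrt(17)

34*sqrt(17)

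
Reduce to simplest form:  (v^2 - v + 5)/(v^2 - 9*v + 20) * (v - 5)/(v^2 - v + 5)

1/(v - 4)

Factor: v^2 - 9*v + 20 = (v - 4)*(v - 5)
Cancel the common factors (v^2 - v + 5), (v - 5).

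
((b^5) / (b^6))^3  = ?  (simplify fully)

b^(-3)

Inside the bracket: (b^-1)
Raise to the power 3: (b^-3)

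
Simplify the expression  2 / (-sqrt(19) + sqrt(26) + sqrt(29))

(-18*sqrt(19) + 8*sqrt(29) + 11*sqrt(26) + sqrt(14326))/430

Group as (sqrt(26) + sqrt(29)) - sqrt(19); multiply by (sqrt(26) + sqrt(29)) + sqrt(19), then rationalise the remaining surd.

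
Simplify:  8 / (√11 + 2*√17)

Multiply numerator and denominator by -√11 + 2*√17.
Denominator becomes 57; numerator becomes -8*√11 + 16*√17.

(-8*√11 + 16*√17)/57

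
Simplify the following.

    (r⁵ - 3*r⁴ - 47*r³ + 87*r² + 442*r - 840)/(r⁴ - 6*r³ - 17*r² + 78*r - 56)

Factor: r⁵ - 3*r⁴ - 47*r³ + 87*r² + 442*r - 840 = (r - 2)·(r - 3)·(r - 7)·(r + 5)·(r + 4);  r⁴ - 6*r³ - 17*r² + 78*r - 56 = (r - 1)·(r - 7)·(r - 2)·(r + 4)
Cancel the common factors (r + 4), (r - 2), (r - 7).

(r² + 2*r - 15)/(r - 1)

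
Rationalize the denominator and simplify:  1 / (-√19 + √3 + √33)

Group as (√3 + √33) - √19; multiply by (√3 + √33) + √19, then rationalise the remaining surd.

(-17*√19 - 11*√33 + 49*√3 + 6*√209)/107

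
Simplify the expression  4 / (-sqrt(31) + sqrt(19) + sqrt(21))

(-36*sqrt(31) + 116*sqrt(21) + 132*sqrt(19) + 8*sqrt(12369))/1515

Group as (sqrt(19) + sqrt(21)) - sqrt(31); multiply by (sqrt(19) + sqrt(21)) + sqrt(31), then rationalise the remaining surd.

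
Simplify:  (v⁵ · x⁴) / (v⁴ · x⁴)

v

Quotient: v¹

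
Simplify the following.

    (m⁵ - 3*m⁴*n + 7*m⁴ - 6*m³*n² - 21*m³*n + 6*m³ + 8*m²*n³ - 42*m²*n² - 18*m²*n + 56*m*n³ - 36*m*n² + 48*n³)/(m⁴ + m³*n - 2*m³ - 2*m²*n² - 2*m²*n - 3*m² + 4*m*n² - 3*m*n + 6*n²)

(m² - 4*m*n + 6*m - 24*n)/(m - 3)

Factor: m⁵ - 3*m⁴*n + 7*m⁴ - 6*m³*n² - 21*m³*n + 6*m³ + 8*m²*n³ - 42*m²*n² - 18*m²*n + 56*m*n³ - 36*m*n² + 48*n³ = (m - n)·(m + 1)·(m - 4*n)·(m + 2*n)·(m + 6);  m⁴ + m³*n - 2*m³ - 2*m²*n² - 2*m²*n - 3*m² + 4*m*n² - 3*m*n + 6*n² = (m + 1)·(m - n)·(m - 3)·(m + 2*n)
Cancel the common factors (m + 1), (m + 2*n), (m - n).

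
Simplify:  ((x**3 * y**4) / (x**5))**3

y**12/x**6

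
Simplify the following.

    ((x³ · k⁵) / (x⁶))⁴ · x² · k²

Inside the bracket: (x^-3) · k⁵
Raise to the power 4: (x^-12) · k^20
Multiply by x² · k²: add exponents.

k^22/x^10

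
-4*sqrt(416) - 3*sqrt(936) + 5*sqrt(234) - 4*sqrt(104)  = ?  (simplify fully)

-27*sqrt(26)

4*sqrt(416) = 16*sqrt(26); 3*sqrt(936) = 18*sqrt(26); 5*sqrt(234) = 15*sqrt(26); 4*sqrt(104) = 8*sqrt(26)
Combine: (-16 - 18 + 15 - 8)·sqrt(26) = -27*sqrt(26)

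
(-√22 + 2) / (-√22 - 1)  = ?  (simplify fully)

Multiply numerator and denominator by -1 + √22.
Denominator becomes -21; numerator becomes -24 + 3*√22.

(-√22 + 8)/7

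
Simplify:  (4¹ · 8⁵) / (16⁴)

4¹ = 2^2; 8⁵ = 2^15; 16⁴ = 2^16
Combine exponents: 2^1

2^1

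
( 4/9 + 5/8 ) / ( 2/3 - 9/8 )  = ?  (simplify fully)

-7/3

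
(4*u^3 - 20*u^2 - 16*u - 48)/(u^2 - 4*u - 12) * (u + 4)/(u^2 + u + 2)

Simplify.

Factor: 4*u^3 - 20*u^2 - 16*u - 48 = 4*(u^2 + u + 2)*(u - 6);  u^2 - 4*u - 12 = (u - 6)*(u + 2)
Cancel the common factors (u^2 + u + 2), (u - 6).

(4*u + 16)/(u + 2)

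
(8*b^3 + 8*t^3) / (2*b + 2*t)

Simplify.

Factor as (a+b)(a^2-ab+b^2) with a=(2*b), b=(2*t).

4*b^2 - 4*b*t + 4*t^2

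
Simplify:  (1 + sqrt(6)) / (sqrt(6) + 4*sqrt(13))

(-6 - sqrt(6) + 4*sqrt(13) + 4*sqrt(78))/202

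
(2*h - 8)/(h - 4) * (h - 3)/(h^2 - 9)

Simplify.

Factor: 2*h - 8 = 2*(h - 4);  h^2 - 9 = (h + 3)*(h - 3)
Cancel the common factors (h - 4), (h - 3).

2/(h + 3)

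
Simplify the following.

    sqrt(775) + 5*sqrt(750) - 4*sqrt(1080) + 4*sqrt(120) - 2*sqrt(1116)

-7*sqrt(31) + 9*sqrt(30)

sqrt(775) = 5*sqrt(31); 5*sqrt(750) = 25*sqrt(30); 4*sqrt(1080) = 24*sqrt(30); 4*sqrt(120) = 8*sqrt(30); 2*sqrt(1116) = 12*sqrt(31)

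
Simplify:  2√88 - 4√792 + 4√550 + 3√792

18*√22

2√88 = 4*√22; 4√792 = 24*√22; 4√550 = 20*√22; 3√792 = 18*√22
Combine: (4 - 24 + 20 + 18)·√22 = 18*√22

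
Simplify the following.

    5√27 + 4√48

5√27 = 15*√3; 4√48 = 16*√3
Combine: (15 + 16)·√3 = 31*√3

31*√3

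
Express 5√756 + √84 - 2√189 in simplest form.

26*√21

5√756 = 30*√21; √84 = 2*√21; 2√189 = 6*√21
Combine: (30 + 2 - 6)·√21 = 26*√21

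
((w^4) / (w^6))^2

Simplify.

Inside the bracket: (w^-2)
Raise to the power 2: (w^-4)

w^(-4)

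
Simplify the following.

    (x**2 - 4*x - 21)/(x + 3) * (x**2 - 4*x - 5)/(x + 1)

x**2 - 12*x + 35

Factor: x**2 - 4*x - 21 = (x - 7)*(x + 3);  x**2 - 4*x - 5 = (x + 1)*(x - 5)
Cancel the common factors (x + 3), (x + 1).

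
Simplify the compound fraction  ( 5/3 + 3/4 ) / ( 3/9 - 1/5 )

Numerator: 5/3 + 3/4 = 29/12
Denominator: 3/9 - 1/5 = 2/15
Divide: (29/12) · (15/2) = 145/8

145/8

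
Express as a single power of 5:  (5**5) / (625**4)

5**5 = 5**5; 625**4 = 5**16
Combine exponents: 5**(-11)

5**(-11)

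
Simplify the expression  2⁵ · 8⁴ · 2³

2^20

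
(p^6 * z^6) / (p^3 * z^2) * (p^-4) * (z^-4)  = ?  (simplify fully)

1/p

Quotient: p^3 * z^4
Multiply by (p^-4) * (z^-4): add exponents.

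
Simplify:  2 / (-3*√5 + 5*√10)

(6*√5 + 10*√10)/205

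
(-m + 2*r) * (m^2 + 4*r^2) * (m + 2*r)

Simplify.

-m^4 + 16*r^4

Pair the conjugate factors: ((2*r)+m)((2*r)-m) = -m^2 + 4*r^2, then repeat with the next factor.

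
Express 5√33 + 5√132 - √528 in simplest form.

5√33 = 5*√33; 5√132 = 10*√33; √528 = 4*√33
Combine: (5 + 10 - 4)·√33 = 11*√33

11*√33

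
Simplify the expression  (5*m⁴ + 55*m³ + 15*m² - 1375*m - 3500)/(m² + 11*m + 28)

5*m² - 125

Factor: 5*m⁴ + 55*m³ + 15*m² - 1375*m - 3500 = 5·(m + 5)·(m + 7)·(m - 5)·(m + 4);  m² + 11*m + 28 = (m + 4)·(m + 7)
Cancel the common factors (m + 4), (m + 7).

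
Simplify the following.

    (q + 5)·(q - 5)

Difference of squares with P = q, Q = 5.

q² - 25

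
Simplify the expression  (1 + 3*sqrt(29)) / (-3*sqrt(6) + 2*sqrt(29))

(3*sqrt(6) + 2*sqrt(29) + 9*sqrt(174) + 174)/62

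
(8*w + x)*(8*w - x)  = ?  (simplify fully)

64*w^2 - x^2

Difference of squares with P = 8*w, Q = x.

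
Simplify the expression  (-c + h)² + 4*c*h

After expansion: c² + 2*c*h + h² — a perfect-square trinomial.

(c + h)²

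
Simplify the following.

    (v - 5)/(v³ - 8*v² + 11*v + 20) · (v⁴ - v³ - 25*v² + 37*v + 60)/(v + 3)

(v² + 2*v - 15)/(v + 3)

Factor: v³ - 8*v² + 11*v + 20 = (v - 4)·(v + 1)·(v - 5);  v⁴ - v³ - 25*v² + 37*v + 60 = (v + 5)·(v - 3)·(v + 1)·(v - 4)
Cancel the common factors (v + 1), (v - 5), (v - 4).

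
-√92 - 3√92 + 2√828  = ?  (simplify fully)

4*√23

√92 = 2*√23; 3√92 = 6*√23; 2√828 = 12*√23
Combine: (-2 - 6 + 12)·√23 = 4*√23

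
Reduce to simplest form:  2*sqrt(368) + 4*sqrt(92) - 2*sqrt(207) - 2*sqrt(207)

2*sqrt(368) = 8*sqrt(23); 4*sqrt(92) = 8*sqrt(23); 2*sqrt(207) = 6*sqrt(23); 2*sqrt(207) = 6*sqrt(23)
Combine: (8 + 8 - 6 - 6)·sqrt(23) = 4*sqrt(23)

4*sqrt(23)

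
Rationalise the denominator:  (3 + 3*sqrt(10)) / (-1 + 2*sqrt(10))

(3*sqrt(10) + 21)/13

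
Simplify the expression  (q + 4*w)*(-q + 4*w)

Product of conjugates: (P+Q)(P-Q) = P**2 - Q**2.

-q**2 + 16*w**2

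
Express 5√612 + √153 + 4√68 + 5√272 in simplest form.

61*√17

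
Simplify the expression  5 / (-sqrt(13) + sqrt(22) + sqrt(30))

Group as (sqrt(22) + sqrt(30)) - sqrt(13); multiply by (sqrt(22) + sqrt(30)) + sqrt(13), then rationalise the remaining surd.

(-195*sqrt(13) + 25*sqrt(30) + 105*sqrt(22) + 20*sqrt(2145))/1119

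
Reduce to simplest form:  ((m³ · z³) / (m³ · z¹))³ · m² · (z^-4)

Inside the bracket: z²
Raise to the power 3: z⁶
Multiply by m² · (z^-4): add exponents.

m²*z²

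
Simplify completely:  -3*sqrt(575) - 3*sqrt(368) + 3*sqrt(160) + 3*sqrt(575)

-12*sqrt(23) + 12*sqrt(10)

3*sqrt(575) = 15*sqrt(23); 3*sqrt(368) = 12*sqrt(23); 3*sqrt(160) = 12*sqrt(10); 3*sqrt(575) = 15*sqrt(23)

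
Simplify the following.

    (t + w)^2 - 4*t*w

(t - w)^2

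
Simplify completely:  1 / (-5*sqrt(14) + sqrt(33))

(-5*sqrt(14) - sqrt(33))/317

Multiply numerator and denominator by sqrt(33) + 5*sqrt(14).
Denominator becomes -317; numerator becomes sqrt(33) + 5*sqrt(14).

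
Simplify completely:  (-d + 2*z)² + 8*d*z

After expansion: d² + 4*d*z + 4*z² — a perfect-square trinomial.

(d + 2*z)²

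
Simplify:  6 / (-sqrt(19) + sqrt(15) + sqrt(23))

Group as (sqrt(15) + sqrt(23)) - sqrt(19); multiply by (sqrt(15) + sqrt(23)) + sqrt(19), then rationalise the remaining surd.

(-114*sqrt(19) + 66*sqrt(23) + 162*sqrt(15) + 12*sqrt(6555))/1019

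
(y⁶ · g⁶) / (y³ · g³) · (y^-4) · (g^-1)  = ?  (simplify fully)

g²/y

Quotient: y³ · g³
Multiply by (y^-4) · (g^-1): add exponents.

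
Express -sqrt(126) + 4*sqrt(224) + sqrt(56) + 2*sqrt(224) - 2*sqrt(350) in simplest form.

sqrt(126) = 3*sqrt(14); 4*sqrt(224) = 16*sqrt(14); sqrt(56) = 2*sqrt(14); 2*sqrt(224) = 8*sqrt(14); 2*sqrt(350) = 10*sqrt(14)
Combine: (-3 + 16 + 2 + 8 - 10)·sqrt(14) = 13*sqrt(14)

13*sqrt(14)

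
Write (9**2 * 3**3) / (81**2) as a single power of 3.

9**2 = 3**4; 3**3 = 3**3; 81**2 = 3**8
Combine exponents: 3**(-1)

3**(-1)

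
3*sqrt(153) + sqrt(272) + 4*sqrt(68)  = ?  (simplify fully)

21*sqrt(17)

3*sqrt(153) = 9*sqrt(17); sqrt(272) = 4*sqrt(17); 4*sqrt(68) = 8*sqrt(17)
Combine: (9 + 4 + 8)·sqrt(17) = 21*sqrt(17)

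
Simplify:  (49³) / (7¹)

49³ = 7^6; 7¹ = 7^1
Combine exponents: 7^5

7^5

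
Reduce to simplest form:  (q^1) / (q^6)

Quotient: (q^-5)

q^(-5)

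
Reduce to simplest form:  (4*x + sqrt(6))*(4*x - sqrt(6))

16*x^2 - 6

Product of conjugates: (P+Q)(P-Q) = P^2 - Q^2.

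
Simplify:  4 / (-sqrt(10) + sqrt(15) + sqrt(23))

(-28*sqrt(10) + 2*sqrt(23) + 18*sqrt(15) + 10*sqrt(138))/149

Group as (sqrt(15) + sqrt(23)) - sqrt(10); multiply by (sqrt(15) + sqrt(23)) + sqrt(10), then rationalise the remaining surd.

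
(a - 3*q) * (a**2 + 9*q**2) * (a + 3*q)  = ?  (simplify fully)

a**4 - 81*q**4

Telescope via difference of squares: (a+(3*q))(a-(3*q)) = a**2 - 9*q**2, then repeat with the next factor.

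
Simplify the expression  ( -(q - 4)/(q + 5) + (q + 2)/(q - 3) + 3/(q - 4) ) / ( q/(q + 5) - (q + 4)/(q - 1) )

Numerator: -(q - 4)/(q + 5) + (q + 2)/(q - 3) + 3/(q - 4) = (17*q^2 - 52*q - 37)/(q^3 - 2*q^2 - 23*q + 60)
Denominator: q/(q + 5) - (q + 4)/(q - 1) = (-10*q - 20)/(q^2 + 4*q - 5)
Divide: ((17*q^2 - 52*q - 37)/(q^3 - 2*q^2 - 23*q + 60)) · ((q^2 + 4*q - 5)/(-10*q - 20)) = (-17*q^3 + 69*q^2 - 15*q - 37)/(10*q^3 - 50*q^2 - 20*q + 240)

(-17*q^3 + 69*q^2 - 15*q - 37)/(10*q^3 - 50*q^2 - 20*q + 240)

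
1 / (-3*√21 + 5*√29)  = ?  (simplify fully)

(3*√21 + 5*√29)/536

Multiply numerator and denominator by 3*√21 + 5*√29.
Denominator becomes 536; numerator becomes 3*√21 + 5*√29.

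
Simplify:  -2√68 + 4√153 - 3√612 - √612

-16*√17

2√68 = 4*√17; 4√153 = 12*√17; 3√612 = 18*√17; √612 = 6*√17
Combine: (-4 + 12 - 18 - 6)·√17 = -16*√17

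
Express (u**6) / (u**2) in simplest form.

u**4

Quotient: u**4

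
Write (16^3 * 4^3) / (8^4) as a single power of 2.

2^6

16^3 = 2^12; 4^3 = 2^6; 8^4 = 2^12
Combine exponents: 2^6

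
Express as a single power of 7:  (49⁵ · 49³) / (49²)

7^12

49⁵ = 7^10; 49³ = 7^6; 49² = 7^4
Combine exponents: 7^12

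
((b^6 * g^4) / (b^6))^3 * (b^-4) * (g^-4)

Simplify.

Inside the bracket: g^4
Raise to the power 3: g^12
Multiply by (b^-4) * (g^-4): add exponents.

g^8/b^4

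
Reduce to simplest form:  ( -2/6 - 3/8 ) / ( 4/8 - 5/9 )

Numerator: -2/6 - 3/8 = -17/24
Denominator: 4/8 - 5/9 = -1/18
Divide: (-17/24) · (-18) = 51/4

51/4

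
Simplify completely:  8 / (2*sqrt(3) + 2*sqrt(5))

-2*sqrt(3) + 2*sqrt(5)

Multiply numerator and denominator by -2*sqrt(5) + 2*sqrt(3).
Denominator becomes -8; numerator becomes -16*sqrt(5) + 16*sqrt(3).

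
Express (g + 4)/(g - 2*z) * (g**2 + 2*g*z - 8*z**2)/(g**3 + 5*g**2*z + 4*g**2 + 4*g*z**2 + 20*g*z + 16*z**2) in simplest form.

1/(g + z)

Factor: g**2 + 2*g*z - 8*z**2 = (g - 2*z)*(g + 4*z);  g**3 + 5*g**2*z + 4*g**2 + 4*g*z**2 + 20*g*z + 16*z**2 = (g + 4)*(g + 4*z)*(g + z)
Cancel the common factors (g + 4*z), (g + 4), (g - 2*z).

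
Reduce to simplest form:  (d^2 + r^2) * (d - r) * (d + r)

Telescope via difference of squares: (d+r)(d-r) = d^2 - r^2, then repeat with the next factor.

d^4 - r^4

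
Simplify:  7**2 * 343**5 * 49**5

7**27

7**2 = 7**2; 343**5 = 7**15; 49**5 = 7**10
Combine exponents: 7**27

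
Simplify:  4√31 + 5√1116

4√31 = 4*√31; 5√1116 = 30*√31
Combine: (4 + 30)·√31 = 34*√31

34*√31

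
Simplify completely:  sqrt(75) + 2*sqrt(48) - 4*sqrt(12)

5*sqrt(3)

sqrt(75) = 5*sqrt(3); 2*sqrt(48) = 8*sqrt(3); 4*sqrt(12) = 8*sqrt(3)
Combine: (5 + 8 - 8)·sqrt(3) = 5*sqrt(3)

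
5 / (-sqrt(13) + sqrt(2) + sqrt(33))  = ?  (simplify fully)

(-22*sqrt(2) - sqrt(858) + 11*sqrt(13) + 9*sqrt(33))/22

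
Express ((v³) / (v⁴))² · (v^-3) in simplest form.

v^(-5)

Inside the bracket: (v^-1)
Raise to the power 2: (v^-2)
Multiply by (v^-3): add exponents.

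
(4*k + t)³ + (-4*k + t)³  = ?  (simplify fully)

2*t*(48*k² + t²)

Write as f(t,(4*k)) + f(t,-(4*k)) and expand.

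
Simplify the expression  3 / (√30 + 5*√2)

Multiply numerator and denominator by -√30 + 5*√2.
Denominator becomes 20; numerator becomes -3*√30 + 15*√2.

(-3*√30 + 15*√2)/20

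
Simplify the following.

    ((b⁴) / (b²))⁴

b⁸

Inside the bracket: b²
Raise to the power 4: b⁸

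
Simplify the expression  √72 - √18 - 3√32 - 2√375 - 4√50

√72 = 6*√2; √18 = 3*√2; 3√32 = 12*√2; 2√375 = 10*√15; 4√50 = 20*√2

-29*√2 - 10*√15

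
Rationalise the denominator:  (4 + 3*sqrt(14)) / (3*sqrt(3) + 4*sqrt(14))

Multiply numerator and denominator by -3*sqrt(3) + 4*sqrt(14).
Denominator becomes 197; numerator becomes -9*sqrt(42) - 12*sqrt(3) + 16*sqrt(14) + 168.

(-9*sqrt(42) - 12*sqrt(3) + 16*sqrt(14) + 168)/197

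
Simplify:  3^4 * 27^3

3^4 = 3^4; 27^3 = 3^9
Combine exponents: 3^13

3^13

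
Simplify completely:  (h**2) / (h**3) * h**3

Quotient: (h**-1)
Multiply by h**3: add exponents.

h**2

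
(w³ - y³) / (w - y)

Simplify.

Factor as (a-b)(a^2+ab+b^2) with a=w, b=y.

w² + w*y + y²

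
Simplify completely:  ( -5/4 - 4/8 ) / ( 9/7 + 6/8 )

-49/57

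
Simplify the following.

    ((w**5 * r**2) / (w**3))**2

Inside the bracket: w**2 * r**2
Raise to the power 2: w**4 * r**4

r**4*w**4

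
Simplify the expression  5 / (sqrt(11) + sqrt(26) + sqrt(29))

(-sqrt(8294) + 4*sqrt(29) + 7*sqrt(26) + 22*sqrt(11))/108

Group as (sqrt(26) + sqrt(29)) + sqrt(11); multiply by (sqrt(26) + sqrt(29)) - sqrt(11), then rationalise the remaining surd.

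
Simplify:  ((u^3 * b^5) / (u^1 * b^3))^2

Inside the bracket: u^2 * b^2
Raise to the power 2: u^4 * b^4

b^4*u^4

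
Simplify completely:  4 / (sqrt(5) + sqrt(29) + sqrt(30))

(-10*sqrt(174) + 4*sqrt(30) + 6*sqrt(29) + 54*sqrt(5))/141

Group as (sqrt(5) + sqrt(29)) + sqrt(30); multiply by (sqrt(5) + sqrt(29)) - sqrt(30), then rationalise the remaining surd.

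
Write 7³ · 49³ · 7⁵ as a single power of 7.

7³ = 7^3; 49³ = 7^6; 7⁵ = 7^5
Combine exponents: 7^14

7^14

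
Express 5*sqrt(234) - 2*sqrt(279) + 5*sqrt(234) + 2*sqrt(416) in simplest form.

5*sqrt(234) = 15*sqrt(26); 2*sqrt(279) = 6*sqrt(31); 5*sqrt(234) = 15*sqrt(26); 2*sqrt(416) = 8*sqrt(26)

-6*sqrt(31) + 38*sqrt(26)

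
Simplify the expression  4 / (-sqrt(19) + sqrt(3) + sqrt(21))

Group as (sqrt(3) + sqrt(21)) - sqrt(19); multiply by (sqrt(3) + sqrt(21)) + sqrt(19), then rationalise the remaining surd.

(-20*sqrt(19) + 4*sqrt(21) + 148*sqrt(3) + 24*sqrt(133))/227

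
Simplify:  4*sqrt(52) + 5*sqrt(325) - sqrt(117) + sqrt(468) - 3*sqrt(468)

4*sqrt(52) = 8*sqrt(13); 5*sqrt(325) = 25*sqrt(13); sqrt(117) = 3*sqrt(13); sqrt(468) = 6*sqrt(13); 3*sqrt(468) = 18*sqrt(13)
Combine: (8 + 25 - 3 + 6 - 18)·sqrt(13) = 18*sqrt(13)

18*sqrt(13)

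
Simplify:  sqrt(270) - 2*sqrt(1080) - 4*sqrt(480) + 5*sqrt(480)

-5*sqrt(30)

sqrt(270) = 3*sqrt(30); 2*sqrt(1080) = 12*sqrt(30); 4*sqrt(480) = 16*sqrt(30); 5*sqrt(480) = 20*sqrt(30)
Combine: (3 - 12 - 16 + 20)·sqrt(30) = -5*sqrt(30)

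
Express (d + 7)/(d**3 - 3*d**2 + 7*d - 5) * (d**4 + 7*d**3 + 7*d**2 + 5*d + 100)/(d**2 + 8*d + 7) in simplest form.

Factor: d**3 - 3*d**2 + 7*d - 5 = (d - 1)*(d**2 - 2*d + 5);  d**4 + 7*d**3 + 7*d**2 + 5*d + 100 = (d + 5)*(d**2 - 2*d + 5)*(d + 4);  d**2 + 8*d + 7 = (d + 1)*(d + 7)
Cancel the common factors (d**2 - 2*d + 5), (d + 7).

(d**2 + 9*d + 20)/(d**2 - 1)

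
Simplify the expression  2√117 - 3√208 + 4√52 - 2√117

2√117 = 6*√13; 3√208 = 12*√13; 4√52 = 8*√13; 2√117 = 6*√13
Combine: (6 - 12 + 8 - 6)·√13 = -4*√13

-4*√13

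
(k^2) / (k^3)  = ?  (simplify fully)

1/k

Quotient: (k^-1)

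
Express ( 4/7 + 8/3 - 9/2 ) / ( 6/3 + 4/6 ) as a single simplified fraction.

Numerator: 4/7 + 8/3 - 9/2 = -53/42
Denominator: 6/3 + 4/6 = 8/3
Divide: (-53/42) · (3/8) = -53/112

-53/112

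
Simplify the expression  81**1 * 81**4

3**20

81**1 = 3**4; 81**4 = 3**16
Combine exponents: 3**20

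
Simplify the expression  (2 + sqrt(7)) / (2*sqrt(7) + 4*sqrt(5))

(-7 - 2*sqrt(7) + 4*sqrt(5) + 2*sqrt(35))/26

Multiply numerator and denominator by -4*sqrt(5) + 2*sqrt(7).
Denominator becomes -52; numerator becomes -4*sqrt(35) - 8*sqrt(5) + 4*sqrt(7) + 14.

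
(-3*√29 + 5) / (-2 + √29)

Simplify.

(-77 - √29)/25

Multiply numerator and denominator by -√29 - 2.
Denominator becomes -25; numerator becomes √29 + 77.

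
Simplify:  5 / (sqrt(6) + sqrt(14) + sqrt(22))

Group as (sqrt(6) + sqrt(14)) + sqrt(22); multiply by (sqrt(6) + sqrt(14)) - sqrt(22), then rationalise the remaining surd.

(-10*sqrt(462) - 5*sqrt(22) + 35*sqrt(14) + 75*sqrt(6))/166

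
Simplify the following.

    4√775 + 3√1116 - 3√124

32*√31

4√775 = 20*√31; 3√1116 = 18*√31; 3√124 = 6*√31
Combine: (20 + 18 - 6)·√31 = 32*√31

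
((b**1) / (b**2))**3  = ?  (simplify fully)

Inside the bracket: (b**-1)
Raise to the power 3: (b**-3)

b**(-3)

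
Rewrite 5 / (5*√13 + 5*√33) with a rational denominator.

Multiply numerator and denominator by -5*√33 + 5*√13.
Denominator becomes -500; numerator becomes -25*√33 + 25*√13.

(-√13 + √33)/20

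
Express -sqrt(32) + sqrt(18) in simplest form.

-sqrt(2)

sqrt(32) = 4*sqrt(2); sqrt(18) = 3*sqrt(2)
Combine: (-4 + 3)·sqrt(2) = -sqrt(2)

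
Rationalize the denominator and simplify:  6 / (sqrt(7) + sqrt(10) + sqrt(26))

(-24*sqrt(455) - 54*sqrt(26) + 138*sqrt(10) + 174*sqrt(7))/199

Group as (sqrt(10) + sqrt(26)) + sqrt(7); multiply by (sqrt(10) + sqrt(26)) - sqrt(7), then rationalise the remaining surd.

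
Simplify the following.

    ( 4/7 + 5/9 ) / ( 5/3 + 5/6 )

142/315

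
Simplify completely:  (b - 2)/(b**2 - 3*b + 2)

1/(b - 1)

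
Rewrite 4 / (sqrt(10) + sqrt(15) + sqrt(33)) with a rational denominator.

(-15*sqrt(22) - 4*sqrt(33) + 14*sqrt(15) + 19*sqrt(10))/67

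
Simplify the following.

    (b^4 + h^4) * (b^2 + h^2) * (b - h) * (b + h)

Pair the conjugate factors: (b+h)(b-h) = b^2 - h^2, then repeat with the next factor.

b^8 - h^8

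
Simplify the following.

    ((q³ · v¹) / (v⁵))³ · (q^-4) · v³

q⁵/v⁹

Inside the bracket: q³ · (v^-4)
Raise to the power 3: q⁹ · (v^-12)
Multiply by (q^-4) · v³: add exponents.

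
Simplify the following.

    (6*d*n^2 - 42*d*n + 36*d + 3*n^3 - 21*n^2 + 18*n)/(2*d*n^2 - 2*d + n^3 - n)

(3*n - 18)/(n + 1)

Factor: 6*d*n^2 - 42*d*n + 36*d + 3*n^3 - 21*n^2 + 18*n = 3*(n - 1)*(n - 6)*(2*d + n);  2*d*n^2 - 2*d + n^3 - n = (n + 1)*(n - 1)*(2*d + n)
Cancel the common factors (n - 1), (2*d + n).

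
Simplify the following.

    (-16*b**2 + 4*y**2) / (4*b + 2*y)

-4*b + 2*y

Difference of squares: factor out (4*b + 2*y).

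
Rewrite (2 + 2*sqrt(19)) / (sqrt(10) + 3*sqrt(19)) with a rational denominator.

(-2*sqrt(190) - 2*sqrt(10) + 6*sqrt(19) + 114)/161

Multiply numerator and denominator by -sqrt(10) + 3*sqrt(19).
Denominator becomes 161; numerator becomes -2*sqrt(190) - 2*sqrt(10) + 6*sqrt(19) + 114.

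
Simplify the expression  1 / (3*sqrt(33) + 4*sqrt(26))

(-3*sqrt(33) + 4*sqrt(26))/119

Multiply numerator and denominator by -3*sqrt(33) + 4*sqrt(26).
Denominator becomes 119; numerator becomes -3*sqrt(33) + 4*sqrt(26).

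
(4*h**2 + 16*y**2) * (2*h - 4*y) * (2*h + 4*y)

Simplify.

Pair the conjugate factors: ((2*h)+(4*y))((2*h)-(4*y)) = 4*h**2 - 16*y**2, then repeat with the next factor.

16*h**4 - 256*y**4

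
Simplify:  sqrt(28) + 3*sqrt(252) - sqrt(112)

16*sqrt(7)

sqrt(28) = 2*sqrt(7); 3*sqrt(252) = 18*sqrt(7); sqrt(112) = 4*sqrt(7)
Combine: (2 + 18 - 4)·sqrt(7) = 16*sqrt(7)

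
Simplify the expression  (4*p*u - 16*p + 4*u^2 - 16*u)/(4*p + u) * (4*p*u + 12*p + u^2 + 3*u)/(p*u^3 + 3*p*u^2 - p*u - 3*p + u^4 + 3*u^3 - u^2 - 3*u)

Factor: 4*p*u - 16*p + 4*u^2 - 16*u = 4*(u - 4)*(p + u);  4*p*u + 12*p + u^2 + 3*u = (u + 3)*(4*p + u);  p*u^3 + 3*p*u^2 - p*u - 3*p + u^4 + 3*u^3 - u^2 - 3*u = (p + u)*(u - 1)*(u + 1)*(u + 3)
Cancel the common factors (u + 3), (4*p + u), (p + u).

(4*u - 16)/(u^2 - 1)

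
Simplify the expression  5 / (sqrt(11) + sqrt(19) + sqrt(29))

(-2*sqrt(6061) + sqrt(29) + 21*sqrt(19) + 37*sqrt(11))/167

Group as (sqrt(11) + sqrt(19)) + sqrt(29); multiply by (sqrt(11) + sqrt(19)) - sqrt(29), then rationalise the remaining surd.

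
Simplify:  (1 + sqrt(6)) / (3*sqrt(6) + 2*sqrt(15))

(-18 - 3*sqrt(6) + 2*sqrt(15) + 6*sqrt(10))/6

Multiply numerator and denominator by -2*sqrt(15) + 3*sqrt(6).
Denominator becomes -6; numerator becomes -6*sqrt(10) - 2*sqrt(15) + 3*sqrt(6) + 18.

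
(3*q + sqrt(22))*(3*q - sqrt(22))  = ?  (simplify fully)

9*q**2 - 22

Difference of squares with P = 3*q, Q = sqrt(22).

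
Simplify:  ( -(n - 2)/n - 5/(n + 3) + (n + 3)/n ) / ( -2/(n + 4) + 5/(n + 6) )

Numerator: -(n - 2)/n - 5/(n + 3) + (n + 3)/n = 15/(n² + 3*n)
Denominator: -2/(n + 4) + 5/(n + 6) = (3*n + 8)/(n² + 10*n + 24)
Divide: (15/(n² + 3*n)) · ((n² + 10*n + 24)/(3*n + 8)) = (15*n² + 150*n + 360)/(3*n³ + 17*n² + 24*n)

(15*n² + 150*n + 360)/(3*n³ + 17*n² + 24*n)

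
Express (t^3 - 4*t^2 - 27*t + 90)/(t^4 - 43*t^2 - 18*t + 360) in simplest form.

1/(t + 4)

Factor: t^3 - 4*t^2 - 27*t + 90 = (t - 6)*(t - 3)*(t + 5);  t^4 - 43*t^2 - 18*t + 360 = (t - 3)*(t + 4)*(t + 5)*(t - 6)
Cancel the common factors (t + 5), (t - 3), (t - 6).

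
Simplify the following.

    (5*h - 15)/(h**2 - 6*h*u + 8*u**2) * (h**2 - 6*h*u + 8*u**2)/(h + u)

(5*h - 15)/(h + u)

Factor: 5*h - 15 = 5*(h - 3);  h**2 - 6*h*u + 8*u**2 = (h - 2*u)*(h - 4*u);  h**2 - 6*h*u + 8*u**2 = (h - 4*u)*(h - 2*u)
Cancel the common factors (h - 2*u), (h - 4*u).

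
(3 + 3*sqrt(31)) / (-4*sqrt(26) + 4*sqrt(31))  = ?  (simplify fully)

(3*sqrt(26) + 3*sqrt(31) + 3*sqrt(806) + 93)/20

Multiply numerator and denominator by 4*sqrt(26) + 4*sqrt(31).
Denominator becomes 80; numerator becomes 12*sqrt(26) + 12*sqrt(31) + 12*sqrt(806) + 372.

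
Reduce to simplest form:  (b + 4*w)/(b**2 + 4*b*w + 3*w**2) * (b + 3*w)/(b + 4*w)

1/(b + w)

Factor: b**2 + 4*b*w + 3*w**2 = (b + 3*w)*(b + w)
Cancel the common factors (b + 3*w), (b + 4*w).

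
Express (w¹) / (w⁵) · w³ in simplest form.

Quotient: (w^-4)
Multiply by w³: add exponents.

1/w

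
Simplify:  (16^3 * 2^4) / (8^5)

16^3 = 2^12; 2^4 = 2^4; 8^5 = 2^15
Combine exponents: 2^1

2^1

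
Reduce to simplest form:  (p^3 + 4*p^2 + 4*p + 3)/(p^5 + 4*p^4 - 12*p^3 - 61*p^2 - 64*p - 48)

Factor: p^3 + 4*p^2 + 4*p + 3 = (p + 3)*(p^2 + p + 1);  p^5 + 4*p^4 - 12*p^3 - 61*p^2 - 64*p - 48 = (p^2 + p + 1)*(p + 3)*(p - 4)*(p + 4)
Cancel the common factors (p^2 + p + 1), (p + 3).

1/(p^2 - 16)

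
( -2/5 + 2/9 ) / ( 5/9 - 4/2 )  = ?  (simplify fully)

8/65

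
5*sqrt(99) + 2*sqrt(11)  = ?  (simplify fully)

5*sqrt(99) = 15*sqrt(11); 2*sqrt(11) = 2*sqrt(11)
Combine: (15 + 2)·sqrt(11) = 17*sqrt(11)

17*sqrt(11)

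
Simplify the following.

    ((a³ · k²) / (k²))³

a⁹

Inside the bracket: a³
Raise to the power 3: a⁹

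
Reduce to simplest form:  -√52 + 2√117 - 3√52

-2*√13

√52 = 2*√13; 2√117 = 6*√13; 3√52 = 6*√13
Combine: (-2 + 6 - 6)·√13 = -2*√13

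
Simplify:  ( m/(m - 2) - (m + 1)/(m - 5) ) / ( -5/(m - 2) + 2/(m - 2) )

Numerator: m/(m - 2) - (m + 1)/(m - 5) = (-4*m + 2)/(m² - 7*m + 10)
Denominator: -5/(m - 2) + 2/(m - 2) = -3/(m - 2)
Divide: ((-4*m + 2)/(m² - 7*m + 10)) · (-m/3 + 2/3) = (4*m - 2)/(3*m - 15)

(4*m - 2)/(3*m - 15)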